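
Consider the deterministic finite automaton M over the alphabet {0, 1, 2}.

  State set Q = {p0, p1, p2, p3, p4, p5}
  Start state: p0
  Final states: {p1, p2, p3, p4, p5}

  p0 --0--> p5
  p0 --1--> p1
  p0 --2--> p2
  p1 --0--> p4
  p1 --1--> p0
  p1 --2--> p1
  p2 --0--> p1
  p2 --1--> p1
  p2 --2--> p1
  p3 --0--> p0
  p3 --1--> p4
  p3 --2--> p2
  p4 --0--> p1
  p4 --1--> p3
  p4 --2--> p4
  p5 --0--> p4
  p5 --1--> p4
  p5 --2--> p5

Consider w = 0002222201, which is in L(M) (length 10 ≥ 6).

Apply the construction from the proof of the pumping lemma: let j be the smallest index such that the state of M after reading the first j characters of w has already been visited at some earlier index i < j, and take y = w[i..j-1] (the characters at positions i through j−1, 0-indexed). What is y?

State sequence: p0 -0-> p5 -0-> p4 -0-> p1 -2-> p1 -2-> p1 -2-> p1 -2-> p1 -2-> p1 -0-> p4 -1-> p3
First repeat at step 4: p1 was already visited.

So i = 3, j = 4, giving x = w[0:3] = 000, y = w[3:4] = 2, z = w[4:10] = 222201.
Check: |xy| = 4 ≤ 6 and |y| = 1 ≥ 1. Reading y takes M from p1 back to p1, so every xyⁱz is accepted.

2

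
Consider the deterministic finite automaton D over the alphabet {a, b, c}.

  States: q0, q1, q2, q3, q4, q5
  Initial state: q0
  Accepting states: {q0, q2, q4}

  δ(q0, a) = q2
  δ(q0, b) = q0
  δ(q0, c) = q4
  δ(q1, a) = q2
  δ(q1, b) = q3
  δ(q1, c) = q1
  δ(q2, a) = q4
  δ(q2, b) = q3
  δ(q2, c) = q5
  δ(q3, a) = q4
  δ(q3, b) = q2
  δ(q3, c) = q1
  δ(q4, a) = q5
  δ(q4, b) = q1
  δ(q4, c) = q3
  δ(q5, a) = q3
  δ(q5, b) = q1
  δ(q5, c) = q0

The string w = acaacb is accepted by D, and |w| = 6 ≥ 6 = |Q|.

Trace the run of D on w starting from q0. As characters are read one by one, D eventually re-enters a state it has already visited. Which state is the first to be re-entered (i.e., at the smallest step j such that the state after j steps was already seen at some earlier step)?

q3

State sequence: q0 -a-> q2 -c-> q5 -a-> q3 -a-> q4 -c-> q3 -b-> q2
First repeat at step 5: q3 was already visited.

The earliest repeat is at step j = 5: D is in q3, which it already visited at step i = 3.
The DFA has 6 states, so the proof of the pumping lemma guarantees a repeated state among the first 6+1 visited; the segment between the two visits is the pumpable y.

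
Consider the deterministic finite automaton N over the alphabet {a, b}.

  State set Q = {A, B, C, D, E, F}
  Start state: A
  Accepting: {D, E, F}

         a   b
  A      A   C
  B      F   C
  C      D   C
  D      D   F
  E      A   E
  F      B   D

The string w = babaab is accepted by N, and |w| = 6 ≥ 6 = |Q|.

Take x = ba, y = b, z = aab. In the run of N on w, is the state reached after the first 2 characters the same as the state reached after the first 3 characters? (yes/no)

no

Run of N on the first 3 characters of w = b a b:
  step 0: A  (start)
  step 1: C  (read b: A→C)
  step 2: D  (read a: C→D)
  step 3: F  (read b: D→F)

After x (step 2): D. After xy (step 3): F.
They differ (D ≠ F), so y is not a cycle from the state after x; this split is not the one the pumping-lemma construction produces, and pumping y need not keep the string in L(N).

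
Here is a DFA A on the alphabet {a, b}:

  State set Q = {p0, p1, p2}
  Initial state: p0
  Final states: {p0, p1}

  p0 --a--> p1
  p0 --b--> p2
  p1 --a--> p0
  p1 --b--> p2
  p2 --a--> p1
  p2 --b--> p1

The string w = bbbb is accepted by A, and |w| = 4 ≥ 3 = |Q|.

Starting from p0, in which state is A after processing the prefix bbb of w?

State sequence: p0 -b-> p2 -b-> p1 -b-> p2

After reading 3 characters, A is in state p2.

p2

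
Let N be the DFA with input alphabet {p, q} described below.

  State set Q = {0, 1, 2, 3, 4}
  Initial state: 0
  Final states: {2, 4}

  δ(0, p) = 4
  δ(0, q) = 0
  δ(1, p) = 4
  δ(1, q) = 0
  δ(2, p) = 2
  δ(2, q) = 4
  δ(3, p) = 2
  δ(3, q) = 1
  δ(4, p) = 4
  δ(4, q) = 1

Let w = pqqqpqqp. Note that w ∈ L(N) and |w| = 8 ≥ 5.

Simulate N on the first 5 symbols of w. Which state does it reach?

Run of N on the first 5 characters of w = p q q q p:
  step 0: 0  (start)
  step 1: 4  (read p: 0→4)
  step 2: 1  (read q: 4→1)
  step 3: 0  (read q: 1→0)
  step 4: 0  (read q: 0→0)
  step 5: 4  (read p: 0→4)

After reading 5 characters, N is in state 4.
(This kind of state-tracing is the core of the pumping-lemma construction: with 5 states, pigeonhole forces a repeat within the first 5 steps.)

4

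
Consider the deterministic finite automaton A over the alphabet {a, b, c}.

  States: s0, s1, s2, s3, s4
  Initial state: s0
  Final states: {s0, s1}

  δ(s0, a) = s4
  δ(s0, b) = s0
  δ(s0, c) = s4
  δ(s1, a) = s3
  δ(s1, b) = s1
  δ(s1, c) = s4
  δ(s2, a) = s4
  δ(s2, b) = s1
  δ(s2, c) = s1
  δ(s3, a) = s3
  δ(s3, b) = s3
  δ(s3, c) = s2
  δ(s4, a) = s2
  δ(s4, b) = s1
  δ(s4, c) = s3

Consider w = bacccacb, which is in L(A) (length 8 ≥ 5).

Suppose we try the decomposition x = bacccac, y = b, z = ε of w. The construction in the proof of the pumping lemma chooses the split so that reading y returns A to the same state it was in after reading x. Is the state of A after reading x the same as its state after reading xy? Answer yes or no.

State sequence: s0 -b-> s0 -a-> s4 -c-> s3 -c-> s2 -c-> s1 -a-> s3 -c-> s2 -b-> s1

After x (step 7): s2. After xy (step 8): s1.
They differ (s2 ≠ s1), so y is not a cycle from the state after x; this split is not the one the pumping-lemma construction produces, and pumping y need not keep the string in L(A).

no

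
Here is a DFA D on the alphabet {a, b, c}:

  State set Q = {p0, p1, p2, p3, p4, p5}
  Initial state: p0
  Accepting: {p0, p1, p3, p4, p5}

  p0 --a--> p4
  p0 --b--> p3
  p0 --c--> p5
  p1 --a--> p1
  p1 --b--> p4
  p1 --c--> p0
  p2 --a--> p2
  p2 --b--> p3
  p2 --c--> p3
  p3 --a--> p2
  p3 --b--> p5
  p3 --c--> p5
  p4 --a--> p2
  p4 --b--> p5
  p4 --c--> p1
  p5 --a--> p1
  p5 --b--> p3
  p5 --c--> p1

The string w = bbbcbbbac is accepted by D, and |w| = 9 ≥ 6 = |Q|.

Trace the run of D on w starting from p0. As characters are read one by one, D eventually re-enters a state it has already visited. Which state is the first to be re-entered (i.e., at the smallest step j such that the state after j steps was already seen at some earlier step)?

State sequence: p0 -b-> p3 -b-> p5 -b-> p3 -c-> p5 -b-> p3 -b-> p5 -b-> p3 -a-> p2 -c-> p3
First repeat at step 3: p3 was already visited.

The earliest repeat is at step j = 3: D is in p3, which it already visited at step i = 1.
The DFA has 6 states, so the proof of the pumping lemma guarantees a repeated state among the first 6+1 visited; the segment between the two visits is the pumpable y.

p3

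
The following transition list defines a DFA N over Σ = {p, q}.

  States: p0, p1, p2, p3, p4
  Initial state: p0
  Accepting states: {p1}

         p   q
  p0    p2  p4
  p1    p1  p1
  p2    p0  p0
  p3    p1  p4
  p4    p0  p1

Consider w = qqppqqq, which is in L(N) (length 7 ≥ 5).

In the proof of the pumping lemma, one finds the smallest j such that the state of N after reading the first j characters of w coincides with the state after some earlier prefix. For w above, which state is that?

State sequence: p0 -q-> p4 -q-> p1 -p-> p1 -p-> p1 -q-> p1 -q-> p1 -q-> p1
First repeat at step 3: p1 was already visited.

The earliest repeat is at step j = 3: N is in p1, which it already visited at step i = 2.
Since N has 5 states, any run of length ≥ 5 visits 5+1 states, so by pigeonhole some state repeats within the first 5 steps — that repeat gives the pumpable loop.

p1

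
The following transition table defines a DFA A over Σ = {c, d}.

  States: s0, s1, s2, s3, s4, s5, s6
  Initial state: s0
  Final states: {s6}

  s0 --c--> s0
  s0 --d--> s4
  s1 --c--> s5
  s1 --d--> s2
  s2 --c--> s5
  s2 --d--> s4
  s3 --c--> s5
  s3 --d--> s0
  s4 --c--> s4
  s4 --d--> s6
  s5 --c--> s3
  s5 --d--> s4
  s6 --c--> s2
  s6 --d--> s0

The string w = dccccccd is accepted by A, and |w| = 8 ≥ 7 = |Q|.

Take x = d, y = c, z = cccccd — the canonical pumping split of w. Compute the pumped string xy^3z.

dccccccccd

xy^3z = d·c·c·c·cccccd = dccccccccd.
Reading y = c takes A from s4 back to s4, so after x·y·y·y the machine is still in s4, and z then leads to the accepting state s6. Hence dccccccccd ∈ L(A).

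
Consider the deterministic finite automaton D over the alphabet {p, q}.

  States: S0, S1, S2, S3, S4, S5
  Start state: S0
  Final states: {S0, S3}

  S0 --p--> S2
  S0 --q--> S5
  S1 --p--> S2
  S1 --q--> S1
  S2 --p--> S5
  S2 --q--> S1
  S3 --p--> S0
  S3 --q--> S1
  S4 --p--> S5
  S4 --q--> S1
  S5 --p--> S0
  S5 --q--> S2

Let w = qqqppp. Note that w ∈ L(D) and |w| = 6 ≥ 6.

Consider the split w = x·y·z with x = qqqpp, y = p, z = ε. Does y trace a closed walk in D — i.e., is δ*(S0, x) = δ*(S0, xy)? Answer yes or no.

State sequence: S0 -q-> S5 -q-> S2 -q-> S1 -p-> S2 -p-> S5 -p-> S0

After x (step 5): S5. After xy (step 6): S0.
They differ (S5 ≠ S0), so y is not a cycle from the state after x; this split is not the one the pumping-lemma construction produces, and pumping y need not keep the string in L(D).

no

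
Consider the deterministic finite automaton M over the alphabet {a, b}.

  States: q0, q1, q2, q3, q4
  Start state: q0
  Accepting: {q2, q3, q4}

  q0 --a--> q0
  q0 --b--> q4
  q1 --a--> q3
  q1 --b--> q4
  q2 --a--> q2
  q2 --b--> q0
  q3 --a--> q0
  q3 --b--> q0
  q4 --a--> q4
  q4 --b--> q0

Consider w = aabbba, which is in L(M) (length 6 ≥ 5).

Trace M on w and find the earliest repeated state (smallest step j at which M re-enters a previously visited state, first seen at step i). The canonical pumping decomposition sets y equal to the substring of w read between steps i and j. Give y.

a

State sequence: q0 -a-> q0 -a-> q0 -b-> q4 -b-> q0 -b-> q4 -a-> q4
First repeat at step 1: q0 was already visited.

So i = 0, j = 1, giving x = w[0:0] = ε, y = w[0:1] = a, z = w[1:6] = abbba.
Check: |xy| = 1 ≤ 5 and |y| = 1 ≥ 1. Reading y takes M from q0 back to q0, so every xyⁱz is accepted.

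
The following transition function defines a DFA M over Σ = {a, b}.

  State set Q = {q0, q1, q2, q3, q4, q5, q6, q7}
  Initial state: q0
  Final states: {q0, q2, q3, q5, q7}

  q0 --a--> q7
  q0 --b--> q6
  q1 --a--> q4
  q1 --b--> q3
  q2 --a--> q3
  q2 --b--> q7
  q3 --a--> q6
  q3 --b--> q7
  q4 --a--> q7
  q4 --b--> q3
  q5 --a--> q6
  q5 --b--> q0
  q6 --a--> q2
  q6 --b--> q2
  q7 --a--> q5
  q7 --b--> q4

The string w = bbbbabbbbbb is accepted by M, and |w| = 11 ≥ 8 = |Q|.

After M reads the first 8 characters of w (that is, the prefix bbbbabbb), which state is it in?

q7

Run of M on the first 8 characters of w = b b b b a b b b:
  step 0: q0  (start)
  step 1: q6  (read b: q0→q6)
  step 2: q2  (read b: q6→q2)
  step 3: q7  (read b: q2→q7)
  step 4: q4  (read b: q7→q4)
  step 5: q7  (read a: q4→q7)
  step 6: q4  (read b: q7→q4)
  step 7: q3  (read b: q4→q3)
  step 8: q7  (read b: q3→q7)

After reading 8 characters, M is in state q7.
(This kind of state-tracing is the core of the pumping-lemma construction: with 8 states, pigeonhole forces a repeat within the first 8 steps.)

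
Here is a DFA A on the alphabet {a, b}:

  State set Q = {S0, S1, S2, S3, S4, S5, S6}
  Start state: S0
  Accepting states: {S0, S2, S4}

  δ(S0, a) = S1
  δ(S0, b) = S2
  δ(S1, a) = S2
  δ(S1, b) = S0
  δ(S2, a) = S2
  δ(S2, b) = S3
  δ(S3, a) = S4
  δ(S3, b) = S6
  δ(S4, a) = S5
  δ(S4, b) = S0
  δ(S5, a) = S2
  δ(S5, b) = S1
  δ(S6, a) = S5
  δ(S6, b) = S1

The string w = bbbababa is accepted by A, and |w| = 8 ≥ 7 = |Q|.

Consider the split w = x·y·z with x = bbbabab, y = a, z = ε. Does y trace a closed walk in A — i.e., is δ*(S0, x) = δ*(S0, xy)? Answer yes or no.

no

State sequence: S0 -b-> S2 -b-> S3 -b-> S6 -a-> S5 -b-> S1 -a-> S2 -b-> S3 -a-> S4

After x (step 7): S3. After xy (step 8): S4.
They differ (S3 ≠ S4), so y is not a cycle from the state after x; this split is not the one the pumping-lemma construction produces, and pumping y need not keep the string in L(A).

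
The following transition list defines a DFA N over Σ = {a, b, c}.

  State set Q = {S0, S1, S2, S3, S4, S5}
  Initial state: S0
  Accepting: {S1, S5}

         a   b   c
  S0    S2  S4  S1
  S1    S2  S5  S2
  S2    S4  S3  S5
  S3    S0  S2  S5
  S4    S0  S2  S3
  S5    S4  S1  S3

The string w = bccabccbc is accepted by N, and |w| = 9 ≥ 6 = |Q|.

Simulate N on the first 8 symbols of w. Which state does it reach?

Run of N on the first 8 characters of w = b c c a b c c b:
  step 0: S0  (start)
  step 1: S4  (read b: S0→S4)
  step 2: S3  (read c: S4→S3)
  step 3: S5  (read c: S3→S5)
  step 4: S4  (read a: S5→S4)
  step 5: S2  (read b: S4→S2)
  step 6: S5  (read c: S2→S5)
  step 7: S3  (read c: S5→S3)
  step 8: S2  (read b: S3→S2)

After reading 8 characters, N is in state S2.

S2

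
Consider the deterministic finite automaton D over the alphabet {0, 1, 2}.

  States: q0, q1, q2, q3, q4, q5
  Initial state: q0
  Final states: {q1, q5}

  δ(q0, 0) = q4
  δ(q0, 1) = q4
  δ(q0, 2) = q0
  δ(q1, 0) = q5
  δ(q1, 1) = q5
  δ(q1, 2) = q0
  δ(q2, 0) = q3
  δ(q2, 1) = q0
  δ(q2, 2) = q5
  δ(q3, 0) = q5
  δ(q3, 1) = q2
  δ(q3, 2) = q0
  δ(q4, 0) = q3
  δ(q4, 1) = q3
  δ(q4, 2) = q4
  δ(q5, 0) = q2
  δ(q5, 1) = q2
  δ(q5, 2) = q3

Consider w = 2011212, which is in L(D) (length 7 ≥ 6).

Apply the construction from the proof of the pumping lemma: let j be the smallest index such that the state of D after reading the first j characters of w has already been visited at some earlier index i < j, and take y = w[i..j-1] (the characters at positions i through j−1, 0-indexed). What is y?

State sequence: q0 -2-> q0 -0-> q4 -1-> q3 -1-> q2 -2-> q5 -1-> q2 -2-> q5
First repeat at step 1: q0 was already visited.

So i = 0, j = 1, giving x = w[0:0] = ε, y = w[0:1] = 2, z = w[1:7] = 011212.
Check: |xy| = 1 ≤ 6 and |y| = 1 ≥ 1. Reading y takes D from q0 back to q0, so every xyⁱz is accepted.

2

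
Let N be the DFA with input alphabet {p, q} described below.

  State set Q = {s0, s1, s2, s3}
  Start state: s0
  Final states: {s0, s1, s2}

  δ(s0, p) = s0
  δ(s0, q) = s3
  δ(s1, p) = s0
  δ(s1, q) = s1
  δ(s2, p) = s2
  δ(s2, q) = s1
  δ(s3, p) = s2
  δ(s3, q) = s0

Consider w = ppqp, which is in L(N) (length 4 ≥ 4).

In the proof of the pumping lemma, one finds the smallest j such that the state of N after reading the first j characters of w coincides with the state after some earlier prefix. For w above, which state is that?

Run of N on w = p p q p:
  step 0: s0  (start)
  step 1: s0  (read p: s0→s0)   ← first repeat (s0 seen earlier)
  step 2: s0  (read p: s0→s0)
  step 3: s3  (read q: s0→s3)
  step 4: s2  (read p: s3→s2)

The earliest repeat is at step j = 1: N is in s0, which it already visited at step i = 0.
With |Q| = 4, pigeonhole forces a state repeat no later than step 4; the substring read between the first and second visits to that state can be pumped.

s0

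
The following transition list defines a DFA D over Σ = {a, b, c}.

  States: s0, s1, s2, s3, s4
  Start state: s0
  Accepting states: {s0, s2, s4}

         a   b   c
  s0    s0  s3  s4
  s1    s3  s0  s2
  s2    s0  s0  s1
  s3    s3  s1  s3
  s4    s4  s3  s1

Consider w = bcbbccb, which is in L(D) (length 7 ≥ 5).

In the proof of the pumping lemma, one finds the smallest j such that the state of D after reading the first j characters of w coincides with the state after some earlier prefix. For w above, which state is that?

s3

State sequence: s0 -b-> s3 -c-> s3 -b-> s1 -b-> s0 -c-> s4 -c-> s1 -b-> s0
First repeat at step 2: s3 was already visited.

The earliest repeat is at step j = 2: D is in s3, which it already visited at step i = 1.
Since D has 5 states, any run of length ≥ 5 visits 5+1 states, so by pigeonhole some state repeats within the first 5 steps — that repeat gives the pumpable loop.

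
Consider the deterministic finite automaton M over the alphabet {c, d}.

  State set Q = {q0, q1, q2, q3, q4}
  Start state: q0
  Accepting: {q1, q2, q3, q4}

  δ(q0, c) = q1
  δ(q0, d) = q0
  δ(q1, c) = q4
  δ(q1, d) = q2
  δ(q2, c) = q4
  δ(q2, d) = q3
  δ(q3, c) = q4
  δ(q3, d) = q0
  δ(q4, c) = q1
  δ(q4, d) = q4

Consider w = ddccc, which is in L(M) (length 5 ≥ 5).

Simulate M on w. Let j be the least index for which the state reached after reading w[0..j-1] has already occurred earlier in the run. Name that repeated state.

q0

State sequence: q0 -d-> q0 -d-> q0 -c-> q1 -c-> q4 -c-> q1
First repeat at step 1: q0 was already visited.

The earliest repeat is at step j = 1: M is in q0, which it already visited at step i = 0.
Pumping length from the standard proof: p = 5 (the number of states). The repeated state found above gives |xy| = j ≤ 5 and |y| = j − i ≥ 1.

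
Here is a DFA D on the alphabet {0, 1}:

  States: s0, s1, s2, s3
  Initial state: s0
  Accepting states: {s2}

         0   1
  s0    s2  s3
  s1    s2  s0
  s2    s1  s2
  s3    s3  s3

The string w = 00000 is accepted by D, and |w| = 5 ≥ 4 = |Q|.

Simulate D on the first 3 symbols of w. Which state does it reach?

s2

Run of D on the first 3 characters of w = 0 0 0:
  step 0: s0  (start)
  step 1: s2  (read 0: s0→s2)
  step 2: s1  (read 0: s2→s1)
  step 3: s2  (read 0: s1→s2)

After reading 3 characters, D is in state s2.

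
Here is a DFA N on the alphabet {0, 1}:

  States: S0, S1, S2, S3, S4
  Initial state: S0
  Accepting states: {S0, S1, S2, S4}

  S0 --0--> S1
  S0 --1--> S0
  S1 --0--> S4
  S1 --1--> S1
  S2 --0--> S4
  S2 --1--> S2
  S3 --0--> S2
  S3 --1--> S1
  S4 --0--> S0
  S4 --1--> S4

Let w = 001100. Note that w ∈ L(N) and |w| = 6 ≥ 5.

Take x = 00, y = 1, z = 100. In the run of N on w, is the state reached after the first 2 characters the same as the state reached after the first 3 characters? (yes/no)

Run of N on the first 3 characters of w = 0 0 1:
  step 0: S0  (start)
  step 1: S1  (read 0: S0→S1)
  step 2: S4  (read 0: S1→S4)
  step 3: S4  (read 1: S4→S4)

After x (step 2): S4. After xy (step 3): S4.
They match, so y = 1 drives N around a cycle from S4 back to itself; pumping y any number of times keeps N in S4 before reading z, and xyⁱz ∈ L(N) for every i ≥ 0.

yes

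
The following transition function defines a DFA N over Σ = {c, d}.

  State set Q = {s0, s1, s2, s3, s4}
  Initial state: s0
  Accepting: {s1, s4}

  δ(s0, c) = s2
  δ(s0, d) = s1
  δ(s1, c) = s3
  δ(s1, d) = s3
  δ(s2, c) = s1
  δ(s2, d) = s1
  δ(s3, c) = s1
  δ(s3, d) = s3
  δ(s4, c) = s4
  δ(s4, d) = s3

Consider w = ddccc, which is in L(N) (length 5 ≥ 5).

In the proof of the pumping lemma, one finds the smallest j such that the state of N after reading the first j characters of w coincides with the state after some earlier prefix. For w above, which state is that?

s1

Run of N on w = d d c c c:
  step 0: s0  (start)
  step 1: s1  (read d: s0→s1)
  step 2: s3  (read d: s1→s3)
  step 3: s1  (read c: s3→s1)   ← first repeat (s1 seen earlier)
  step 4: s3  (read c: s1→s3)
  step 5: s1  (read c: s3→s1)

The earliest repeat is at step j = 3: N is in s1, which it already visited at step i = 1.
The DFA has 5 states, so the proof of the pumping lemma guarantees a repeated state among the first 5+1 visited; the segment between the two visits is the pumpable y.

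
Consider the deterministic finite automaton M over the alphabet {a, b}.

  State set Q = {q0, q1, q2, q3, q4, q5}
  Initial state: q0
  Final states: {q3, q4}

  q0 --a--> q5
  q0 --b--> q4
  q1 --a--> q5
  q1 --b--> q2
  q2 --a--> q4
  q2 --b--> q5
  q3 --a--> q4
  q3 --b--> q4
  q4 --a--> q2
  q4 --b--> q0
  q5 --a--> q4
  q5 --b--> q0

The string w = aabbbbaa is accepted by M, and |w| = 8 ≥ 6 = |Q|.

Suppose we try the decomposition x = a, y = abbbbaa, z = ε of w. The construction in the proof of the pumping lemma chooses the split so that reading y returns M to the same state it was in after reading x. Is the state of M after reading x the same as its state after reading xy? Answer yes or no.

no

State sequence: q0 -a-> q5 -a-> q4 -b-> q0 -b-> q4 -b-> q0 -b-> q4 -a-> q2 -a-> q4

After x (step 1): q5. After xy (step 8): q4.
They differ (q5 ≠ q4), so y is not a cycle from the state after x; this split is not the one the pumping-lemma construction produces, and pumping y need not keep the string in L(M).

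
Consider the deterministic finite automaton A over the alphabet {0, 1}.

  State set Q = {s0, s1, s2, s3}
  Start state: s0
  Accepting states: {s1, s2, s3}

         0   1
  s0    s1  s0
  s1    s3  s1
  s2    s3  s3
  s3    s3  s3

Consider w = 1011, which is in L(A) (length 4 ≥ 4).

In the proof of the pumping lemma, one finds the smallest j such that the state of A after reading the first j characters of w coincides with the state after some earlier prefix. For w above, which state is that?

s0

State sequence: s0 -1-> s0 -0-> s1 -1-> s1 -1-> s1
First repeat at step 1: s0 was already visited.

The earliest repeat is at step j = 1: A is in s0, which it already visited at step i = 0.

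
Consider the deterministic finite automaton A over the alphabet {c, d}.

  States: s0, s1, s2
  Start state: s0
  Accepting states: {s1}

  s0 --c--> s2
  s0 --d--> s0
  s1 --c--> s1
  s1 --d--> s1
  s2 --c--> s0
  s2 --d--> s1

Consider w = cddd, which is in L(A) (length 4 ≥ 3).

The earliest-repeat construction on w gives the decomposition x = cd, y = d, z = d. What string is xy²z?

cdddd

xy^2z = cd·d·d·d = cdddd.
Reading y = d takes A from s1 back to s1, so after x·y·y the machine is still in s1, and z then leads to the accepting state s1. Hence cdddd ∈ L(A).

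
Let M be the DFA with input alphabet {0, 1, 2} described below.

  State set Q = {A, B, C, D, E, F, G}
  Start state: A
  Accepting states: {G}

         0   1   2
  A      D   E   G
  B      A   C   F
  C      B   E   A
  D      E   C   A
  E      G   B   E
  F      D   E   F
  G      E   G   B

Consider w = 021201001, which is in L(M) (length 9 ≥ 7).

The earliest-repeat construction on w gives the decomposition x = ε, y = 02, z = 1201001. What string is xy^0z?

1201001

xy⁰z = xz = ε·1201001 = 1201001.
Reading y = 02 takes M from A back to A, so after x the machine is still in A, and z then leads to the accepting state G. Hence 1201001 ∈ L(M).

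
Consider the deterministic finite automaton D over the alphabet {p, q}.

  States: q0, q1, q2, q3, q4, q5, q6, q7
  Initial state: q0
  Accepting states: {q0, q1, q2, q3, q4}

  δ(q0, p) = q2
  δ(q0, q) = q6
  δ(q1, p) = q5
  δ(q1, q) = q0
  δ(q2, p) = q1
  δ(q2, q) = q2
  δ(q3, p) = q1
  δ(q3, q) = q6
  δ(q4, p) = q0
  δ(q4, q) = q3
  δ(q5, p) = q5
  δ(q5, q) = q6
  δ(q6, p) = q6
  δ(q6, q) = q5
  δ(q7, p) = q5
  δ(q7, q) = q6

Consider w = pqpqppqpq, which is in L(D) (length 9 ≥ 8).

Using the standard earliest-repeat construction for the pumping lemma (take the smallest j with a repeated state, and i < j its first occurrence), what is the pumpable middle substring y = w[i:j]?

q

Run of D on w = p q p q p p q p q:
  step 0: q0  (start)
  step 1: q2  (read p: q0→q2)
  step 2: q2  (read q: q2→q2)   ← first repeat (q2 seen earlier)
  step 3: q1  (read p: q2→q1)
  step 4: q0  (read q: q1→q0)
  step 5: q2  (read p: q0→q2)
  step 6: q1  (read p: q2→q1)
  step 7: q0  (read q: q1→q0)
  step 8: q2  (read p: q0→q2)
  step 9: q2  (read q: q2→q2)

So i = 1, j = 2, giving x = w[0:1] = p, y = w[1:2] = q, z = w[2:9] = pqppqpq.
Check: |xy| = 2 ≤ 8 and |y| = 1 ≥ 1. Reading y takes D from q2 back to q2, so every xyⁱz is accepted.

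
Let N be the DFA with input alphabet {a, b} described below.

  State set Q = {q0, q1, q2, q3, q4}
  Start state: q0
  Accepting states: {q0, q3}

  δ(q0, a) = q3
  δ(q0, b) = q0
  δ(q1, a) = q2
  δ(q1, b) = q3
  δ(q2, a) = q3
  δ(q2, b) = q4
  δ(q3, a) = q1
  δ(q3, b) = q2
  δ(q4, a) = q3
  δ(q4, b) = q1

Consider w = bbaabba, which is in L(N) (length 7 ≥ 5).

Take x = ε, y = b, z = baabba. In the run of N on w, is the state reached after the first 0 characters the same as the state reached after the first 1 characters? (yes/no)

yes

Run of N on the first 1 characters of w = b:
  step 0: q0  (start)
  step 1: q0  (read b: q0→q0)

After x (step 0): q0. After xy (step 1): q0.
They match, so y = b drives N around a cycle from q0 back to itself; pumping y any number of times keeps N in q0 before reading z, and xyⁱz ∈ L(N) for every i ≥ 0.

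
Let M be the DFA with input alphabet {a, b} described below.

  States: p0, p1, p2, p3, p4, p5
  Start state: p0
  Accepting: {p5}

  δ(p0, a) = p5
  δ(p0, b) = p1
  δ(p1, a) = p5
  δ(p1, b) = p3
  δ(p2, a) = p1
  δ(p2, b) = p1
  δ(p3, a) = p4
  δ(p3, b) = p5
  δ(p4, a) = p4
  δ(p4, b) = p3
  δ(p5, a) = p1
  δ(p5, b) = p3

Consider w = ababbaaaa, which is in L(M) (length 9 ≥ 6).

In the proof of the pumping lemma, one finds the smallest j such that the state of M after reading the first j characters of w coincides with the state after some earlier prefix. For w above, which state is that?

p3

State sequence: p0 -a-> p5 -b-> p3 -a-> p4 -b-> p3 -b-> p5 -a-> p1 -a-> p5 -a-> p1 -a-> p5
First repeat at step 4: p3 was already visited.

The earliest repeat is at step j = 4: M is in p3, which it already visited at step i = 2.
With |Q| = 6, pigeonhole forces a state repeat no later than step 6; the substring read between the first and second visits to that state can be pumped.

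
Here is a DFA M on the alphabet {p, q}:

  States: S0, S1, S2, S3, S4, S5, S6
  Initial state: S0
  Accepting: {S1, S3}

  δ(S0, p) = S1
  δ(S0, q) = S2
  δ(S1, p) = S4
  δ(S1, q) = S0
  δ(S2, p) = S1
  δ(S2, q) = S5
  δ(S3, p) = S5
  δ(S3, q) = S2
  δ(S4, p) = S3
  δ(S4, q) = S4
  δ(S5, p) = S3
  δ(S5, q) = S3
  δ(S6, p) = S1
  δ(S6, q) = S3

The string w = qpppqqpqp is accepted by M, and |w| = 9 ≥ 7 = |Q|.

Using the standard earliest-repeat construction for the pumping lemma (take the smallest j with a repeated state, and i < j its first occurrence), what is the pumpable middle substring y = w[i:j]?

pppq

Run of M on w = q p p p q q p q p:
  step 0: S0  (start)
  step 1: S2  (read q: S0→S2)
  step 2: S1  (read p: S2→S1)
  step 3: S4  (read p: S1→S4)
  step 4: S3  (read p: S4→S3)
  step 5: S2  (read q: S3→S2)   ← first repeat (S2 seen earlier)
  step 6: S5  (read q: S2→S5)
  step 7: S3  (read p: S5→S3)
  step 8: S2  (read q: S3→S2)
  step 9: S1  (read p: S2→S1)

So i = 1, j = 5, giving x = w[0:1] = q, y = w[1:5] = pppq, z = w[5:9] = qpqp.
Check: |xy| = 5 ≤ 7 and |y| = 4 ≥ 1. Reading y takes M from S2 back to S2, so every xyⁱz is accepted.
With |Q| = 7, pigeonhole forces a state repeat no later than step 7; the substring read between the first and second visits to that state can be pumped.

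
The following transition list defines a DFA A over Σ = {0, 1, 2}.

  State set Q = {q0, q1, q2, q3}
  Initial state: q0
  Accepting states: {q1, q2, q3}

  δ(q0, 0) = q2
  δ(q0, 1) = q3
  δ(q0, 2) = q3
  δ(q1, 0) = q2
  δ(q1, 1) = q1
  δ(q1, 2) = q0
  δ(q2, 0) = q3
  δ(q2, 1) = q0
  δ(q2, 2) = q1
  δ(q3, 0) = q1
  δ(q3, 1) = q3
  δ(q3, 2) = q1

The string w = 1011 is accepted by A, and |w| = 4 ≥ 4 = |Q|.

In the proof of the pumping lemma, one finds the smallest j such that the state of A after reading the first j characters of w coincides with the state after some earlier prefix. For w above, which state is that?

Run of A on w = 1 0 1 1:
  step 0: q0  (start)
  step 1: q3  (read 1: q0→q3)
  step 2: q1  (read 0: q3→q1)
  step 3: q1  (read 1: q1→q1)   ← first repeat (q1 seen earlier)
  step 4: q1  (read 1: q1→q1)

The earliest repeat is at step j = 3: A is in q1, which it already visited at step i = 2.
With |Q| = 4, pigeonhole forces a state repeat no later than step 4; the substring read between the first and second visits to that state can be pumped.

q1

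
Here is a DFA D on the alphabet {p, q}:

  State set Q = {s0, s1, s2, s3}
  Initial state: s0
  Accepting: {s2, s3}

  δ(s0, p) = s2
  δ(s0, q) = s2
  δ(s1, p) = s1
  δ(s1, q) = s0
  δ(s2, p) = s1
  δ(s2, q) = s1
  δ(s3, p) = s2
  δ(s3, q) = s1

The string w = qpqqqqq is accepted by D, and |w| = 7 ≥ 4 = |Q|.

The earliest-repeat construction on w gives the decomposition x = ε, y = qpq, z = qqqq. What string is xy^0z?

xy⁰z = xz = ε·qqqq = qqqq.
Reading y = qpq takes D from s0 back to s0, so after x the machine is still in s0, and z then leads to the accepting state s2. Hence qqqq ∈ L(D).

qqqq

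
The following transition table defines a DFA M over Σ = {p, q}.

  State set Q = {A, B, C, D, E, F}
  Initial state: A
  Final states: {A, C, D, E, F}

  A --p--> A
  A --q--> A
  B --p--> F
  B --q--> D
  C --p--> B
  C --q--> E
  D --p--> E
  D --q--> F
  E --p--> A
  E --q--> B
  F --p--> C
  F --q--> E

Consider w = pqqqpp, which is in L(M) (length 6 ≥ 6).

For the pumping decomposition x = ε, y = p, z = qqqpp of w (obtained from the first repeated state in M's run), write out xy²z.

xy^2z = ε·p·p·qqqpp = ppqqqpp.
Reading y = p takes M from A back to A, so after x·y·y the machine is still in A, and z then leads to the accepting state A. Hence ppqqqpp ∈ L(M).

ppqqqpp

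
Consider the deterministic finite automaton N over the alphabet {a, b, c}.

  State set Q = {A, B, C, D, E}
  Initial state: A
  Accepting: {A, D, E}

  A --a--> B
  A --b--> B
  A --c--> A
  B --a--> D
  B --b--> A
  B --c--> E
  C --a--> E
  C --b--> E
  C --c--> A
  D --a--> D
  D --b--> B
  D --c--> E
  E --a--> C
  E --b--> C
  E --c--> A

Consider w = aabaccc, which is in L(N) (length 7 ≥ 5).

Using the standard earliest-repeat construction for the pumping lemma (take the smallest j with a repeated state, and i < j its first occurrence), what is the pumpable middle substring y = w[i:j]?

ab

Run of N on w = a a b a c c c:
  step 0: A  (start)
  step 1: B  (read a: A→B)
  step 2: D  (read a: B→D)
  step 3: B  (read b: D→B)   ← first repeat (B seen earlier)
  step 4: D  (read a: B→D)
  step 5: E  (read c: D→E)
  step 6: A  (read c: E→A)
  step 7: A  (read c: A→A)

So i = 1, j = 3, giving x = w[0:1] = a, y = w[1:3] = ab, z = w[3:7] = accc.
Check: |xy| = 3 ≤ 5 and |y| = 2 ≥ 1. Reading y takes N from B back to B, so every xyⁱz is accepted.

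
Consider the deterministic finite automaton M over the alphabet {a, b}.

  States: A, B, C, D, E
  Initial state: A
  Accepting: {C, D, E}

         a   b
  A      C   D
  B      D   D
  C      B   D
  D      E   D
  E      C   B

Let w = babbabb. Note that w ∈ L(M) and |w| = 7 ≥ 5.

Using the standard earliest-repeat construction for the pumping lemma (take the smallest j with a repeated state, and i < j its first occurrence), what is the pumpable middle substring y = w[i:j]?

abb

State sequence: A -b-> D -a-> E -b-> B -b-> D -a-> E -b-> B -b-> D
First repeat at step 4: D was already visited.

So i = 1, j = 4, giving x = w[0:1] = b, y = w[1:4] = abb, z = w[4:7] = abb.
Check: |xy| = 4 ≤ 5 and |y| = 3 ≥ 1. Reading y takes M from D back to D, so every xyⁱz is accepted.
Since M has 5 states, any run of length ≥ 5 visits 5+1 states, so by pigeonhole some state repeats within the first 5 steps — that repeat gives the pumpable loop.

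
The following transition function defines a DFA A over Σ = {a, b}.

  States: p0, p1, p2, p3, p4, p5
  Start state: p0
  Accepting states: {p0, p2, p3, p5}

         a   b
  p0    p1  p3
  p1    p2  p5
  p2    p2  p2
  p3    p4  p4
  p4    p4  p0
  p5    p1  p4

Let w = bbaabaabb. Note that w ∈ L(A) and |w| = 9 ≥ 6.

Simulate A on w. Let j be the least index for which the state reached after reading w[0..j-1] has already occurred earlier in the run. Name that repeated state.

p4

Run of A on w = b b a a b a a b b:
  step 0: p0  (start)
  step 1: p3  (read b: p0→p3)
  step 2: p4  (read b: p3→p4)
  step 3: p4  (read a: p4→p4)   ← first repeat (p4 seen earlier)
  step 4: p4  (read a: p4→p4)
  step 5: p0  (read b: p4→p0)
  step 6: p1  (read a: p0→p1)
  step 7: p2  (read a: p1→p2)
  step 8: p2  (read b: p2→p2)
  step 9: p2  (read b: p2→p2)

The earliest repeat is at step j = 3: A is in p4, which it already visited at step i = 2.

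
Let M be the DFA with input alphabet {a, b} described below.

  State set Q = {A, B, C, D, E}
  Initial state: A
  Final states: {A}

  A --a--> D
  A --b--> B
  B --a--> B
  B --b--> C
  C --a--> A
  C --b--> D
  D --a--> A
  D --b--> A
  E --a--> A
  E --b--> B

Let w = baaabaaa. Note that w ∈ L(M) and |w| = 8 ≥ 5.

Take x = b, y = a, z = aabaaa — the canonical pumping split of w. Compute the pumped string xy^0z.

baabaaa

xy⁰z = xz = b·aabaaa = baabaaa.
Reading y = a takes M from B back to B, so after x the machine is still in B, and z then leads to the accepting state A. Hence baabaaa ∈ L(M).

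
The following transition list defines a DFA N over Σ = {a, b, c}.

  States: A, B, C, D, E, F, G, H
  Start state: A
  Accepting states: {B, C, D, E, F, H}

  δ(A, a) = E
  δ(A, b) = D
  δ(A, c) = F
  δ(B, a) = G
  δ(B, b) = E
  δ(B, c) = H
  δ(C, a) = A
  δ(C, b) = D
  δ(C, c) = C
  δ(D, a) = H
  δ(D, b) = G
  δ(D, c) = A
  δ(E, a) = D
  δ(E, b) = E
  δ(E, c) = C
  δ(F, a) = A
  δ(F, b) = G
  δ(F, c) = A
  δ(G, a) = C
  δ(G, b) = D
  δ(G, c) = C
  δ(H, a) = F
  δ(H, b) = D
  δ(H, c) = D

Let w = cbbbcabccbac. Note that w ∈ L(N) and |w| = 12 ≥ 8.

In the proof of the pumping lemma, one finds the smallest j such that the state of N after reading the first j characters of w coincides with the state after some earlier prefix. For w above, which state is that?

G

Run of N on w = c b b b c a b c c b a c:
  step 0: A  (start)
  step 1: F  (read c: A→F)
  step 2: G  (read b: F→G)
  step 3: D  (read b: G→D)
  step 4: G  (read b: D→G)   ← first repeat (G seen earlier)
  step 5: C  (read c: G→C)
  step 6: A  (read a: C→A)
  step 7: D  (read b: A→D)
  step 8: A  (read c: D→A)
  step 9: F  (read c: A→F)
  step 10: G  (read b: F→G)
  step 11: C  (read a: G→C)
  step 12: C  (read c: C→C)

The earliest repeat is at step j = 4: N is in G, which it already visited at step i = 2.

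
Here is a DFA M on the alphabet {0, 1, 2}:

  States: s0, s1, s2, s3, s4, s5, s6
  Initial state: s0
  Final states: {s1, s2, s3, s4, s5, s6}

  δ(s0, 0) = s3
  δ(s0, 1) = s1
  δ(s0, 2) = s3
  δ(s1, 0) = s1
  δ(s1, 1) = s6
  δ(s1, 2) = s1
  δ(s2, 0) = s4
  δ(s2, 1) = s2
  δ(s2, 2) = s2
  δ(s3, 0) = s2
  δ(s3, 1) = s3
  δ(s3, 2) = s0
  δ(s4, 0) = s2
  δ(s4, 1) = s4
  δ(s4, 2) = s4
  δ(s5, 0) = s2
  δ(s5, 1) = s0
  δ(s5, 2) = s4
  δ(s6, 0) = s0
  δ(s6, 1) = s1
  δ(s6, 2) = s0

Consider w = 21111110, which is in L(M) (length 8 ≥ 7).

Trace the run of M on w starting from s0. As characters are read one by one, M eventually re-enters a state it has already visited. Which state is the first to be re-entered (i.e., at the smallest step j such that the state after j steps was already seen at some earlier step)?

State sequence: s0 -2-> s3 -1-> s3 -1-> s3 -1-> s3 -1-> s3 -1-> s3 -1-> s3 -0-> s2
First repeat at step 2: s3 was already visited.

The earliest repeat is at step j = 2: M is in s3, which it already visited at step i = 1.

s3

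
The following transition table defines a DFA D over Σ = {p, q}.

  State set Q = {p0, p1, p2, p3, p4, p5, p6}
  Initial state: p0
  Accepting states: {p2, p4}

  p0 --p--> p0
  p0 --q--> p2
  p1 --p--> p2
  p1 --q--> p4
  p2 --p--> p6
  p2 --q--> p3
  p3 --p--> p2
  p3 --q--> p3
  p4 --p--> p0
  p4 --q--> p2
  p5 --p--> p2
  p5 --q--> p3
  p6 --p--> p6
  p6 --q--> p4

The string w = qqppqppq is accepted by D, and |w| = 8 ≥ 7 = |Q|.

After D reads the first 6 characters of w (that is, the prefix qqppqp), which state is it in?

p0

State sequence: p0 -q-> p2 -q-> p3 -p-> p2 -p-> p6 -q-> p4 -p-> p0

After reading 6 characters, D is in state p0.
(This kind of state-tracing is the core of the pumping-lemma construction: with 7 states, pigeonhole forces a repeat within the first 7 steps.)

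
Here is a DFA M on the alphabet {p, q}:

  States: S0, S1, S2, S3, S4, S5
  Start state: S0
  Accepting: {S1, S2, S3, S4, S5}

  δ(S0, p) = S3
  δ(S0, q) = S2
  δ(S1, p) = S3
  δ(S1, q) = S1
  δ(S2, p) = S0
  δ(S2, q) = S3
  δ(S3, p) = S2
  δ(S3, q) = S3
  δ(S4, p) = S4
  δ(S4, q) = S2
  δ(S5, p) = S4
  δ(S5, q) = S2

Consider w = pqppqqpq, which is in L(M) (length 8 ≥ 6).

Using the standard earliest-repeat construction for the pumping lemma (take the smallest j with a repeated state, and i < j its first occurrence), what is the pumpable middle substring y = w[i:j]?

State sequence: S0 -p-> S3 -q-> S3 -p-> S2 -p-> S0 -q-> S2 -q-> S3 -p-> S2 -q-> S3
First repeat at step 2: S3 was already visited.

So i = 1, j = 2, giving x = w[0:1] = p, y = w[1:2] = q, z = w[2:8] = ppqqpq.
Check: |xy| = 2 ≤ 6 and |y| = 1 ≥ 1. Reading y takes M from S3 back to S3, so every xyⁱz is accepted.

q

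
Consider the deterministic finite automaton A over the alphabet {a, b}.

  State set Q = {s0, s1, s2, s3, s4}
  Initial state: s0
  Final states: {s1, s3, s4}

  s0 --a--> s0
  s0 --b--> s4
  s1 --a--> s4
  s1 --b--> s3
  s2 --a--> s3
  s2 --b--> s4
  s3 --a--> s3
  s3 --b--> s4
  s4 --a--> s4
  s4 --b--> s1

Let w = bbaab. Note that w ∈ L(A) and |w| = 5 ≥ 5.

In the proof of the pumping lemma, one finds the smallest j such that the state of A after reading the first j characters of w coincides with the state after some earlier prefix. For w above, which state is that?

s4

Run of A on w = b b a a b:
  step 0: s0  (start)
  step 1: s4  (read b: s0→s4)
  step 2: s1  (read b: s4→s1)
  step 3: s4  (read a: s1→s4)   ← first repeat (s4 seen earlier)
  step 4: s4  (read a: s4→s4)
  step 5: s1  (read b: s4→s1)

The earliest repeat is at step j = 3: A is in s4, which it already visited at step i = 1.
Pumping length from the standard proof: p = 5 (the number of states). The repeated state found above gives |xy| = j ≤ 5 and |y| = j − i ≥ 1.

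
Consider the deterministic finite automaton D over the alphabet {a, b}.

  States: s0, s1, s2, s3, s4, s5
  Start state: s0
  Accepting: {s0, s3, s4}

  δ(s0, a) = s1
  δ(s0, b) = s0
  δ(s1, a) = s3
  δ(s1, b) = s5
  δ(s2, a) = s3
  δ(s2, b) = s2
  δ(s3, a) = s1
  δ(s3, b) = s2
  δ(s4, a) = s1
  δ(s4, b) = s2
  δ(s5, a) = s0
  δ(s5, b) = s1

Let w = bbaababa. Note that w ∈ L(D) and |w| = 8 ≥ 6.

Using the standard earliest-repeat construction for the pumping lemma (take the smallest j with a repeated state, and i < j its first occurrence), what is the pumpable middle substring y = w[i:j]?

b

State sequence: s0 -b-> s0 -b-> s0 -a-> s1 -a-> s3 -b-> s2 -a-> s3 -b-> s2 -a-> s3
First repeat at step 1: s0 was already visited.

So i = 0, j = 1, giving x = w[0:0] = ε, y = w[0:1] = b, z = w[1:8] = baababa.
Check: |xy| = 1 ≤ 6 and |y| = 1 ≥ 1. Reading y takes D from s0 back to s0, so every xyⁱz is accepted.
Pumping length from the standard proof: p = 6 (the number of states). The repeated state found above gives |xy| = j ≤ 6 and |y| = j − i ≥ 1.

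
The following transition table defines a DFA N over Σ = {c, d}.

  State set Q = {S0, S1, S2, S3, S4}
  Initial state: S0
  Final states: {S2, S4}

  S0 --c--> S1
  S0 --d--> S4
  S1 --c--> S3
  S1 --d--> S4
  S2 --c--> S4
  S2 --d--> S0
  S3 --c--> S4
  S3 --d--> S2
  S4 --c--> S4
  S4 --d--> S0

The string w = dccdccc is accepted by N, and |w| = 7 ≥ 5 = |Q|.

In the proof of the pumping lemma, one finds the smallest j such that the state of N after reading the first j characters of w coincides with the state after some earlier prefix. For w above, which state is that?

S4

Run of N on w = d c c d c c c:
  step 0: S0  (start)
  step 1: S4  (read d: S0→S4)
  step 2: S4  (read c: S4→S4)   ← first repeat (S4 seen earlier)
  step 3: S4  (read c: S4→S4)
  step 4: S0  (read d: S4→S0)
  step 5: S1  (read c: S0→S1)
  step 6: S3  (read c: S1→S3)
  step 7: S4  (read c: S3→S4)

The earliest repeat is at step j = 2: N is in S4, which it already visited at step i = 1.
With |Q| = 5, pigeonhole forces a state repeat no later than step 5; the substring read between the first and second visits to that state can be pumped.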